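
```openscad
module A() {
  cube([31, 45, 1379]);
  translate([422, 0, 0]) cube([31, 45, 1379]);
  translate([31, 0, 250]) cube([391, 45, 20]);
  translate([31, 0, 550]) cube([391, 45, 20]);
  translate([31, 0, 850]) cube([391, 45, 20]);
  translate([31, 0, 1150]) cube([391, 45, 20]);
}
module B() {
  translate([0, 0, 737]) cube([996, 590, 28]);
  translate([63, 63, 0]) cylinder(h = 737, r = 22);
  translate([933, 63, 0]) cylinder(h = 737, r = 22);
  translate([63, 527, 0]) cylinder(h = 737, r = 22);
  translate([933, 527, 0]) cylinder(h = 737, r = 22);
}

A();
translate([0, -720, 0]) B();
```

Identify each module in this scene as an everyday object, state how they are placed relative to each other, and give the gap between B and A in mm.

The table's nearest face is 130 mm from the ladder's −y face.

A is a ladder. B is a table. The table is on the floor beside the ladder on its −y side. The gap between the table and the ladder is 130 mm.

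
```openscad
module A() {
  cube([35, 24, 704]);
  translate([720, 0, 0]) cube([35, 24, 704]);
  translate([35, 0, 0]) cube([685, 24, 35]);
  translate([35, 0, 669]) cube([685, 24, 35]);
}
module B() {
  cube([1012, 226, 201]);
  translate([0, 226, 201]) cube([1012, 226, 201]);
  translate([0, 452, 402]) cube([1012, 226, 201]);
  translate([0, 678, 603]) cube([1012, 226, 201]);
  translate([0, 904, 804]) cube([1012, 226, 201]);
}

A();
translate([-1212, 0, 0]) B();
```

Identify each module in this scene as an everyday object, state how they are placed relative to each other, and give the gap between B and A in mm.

The staircase's nearest face is 200 mm from the picture frame's −x face.

A is a picture frame. B is a staircase. The staircase is on the floor beside the picture frame on its −x side. The gap between the staircase and the picture frame is 200 mm.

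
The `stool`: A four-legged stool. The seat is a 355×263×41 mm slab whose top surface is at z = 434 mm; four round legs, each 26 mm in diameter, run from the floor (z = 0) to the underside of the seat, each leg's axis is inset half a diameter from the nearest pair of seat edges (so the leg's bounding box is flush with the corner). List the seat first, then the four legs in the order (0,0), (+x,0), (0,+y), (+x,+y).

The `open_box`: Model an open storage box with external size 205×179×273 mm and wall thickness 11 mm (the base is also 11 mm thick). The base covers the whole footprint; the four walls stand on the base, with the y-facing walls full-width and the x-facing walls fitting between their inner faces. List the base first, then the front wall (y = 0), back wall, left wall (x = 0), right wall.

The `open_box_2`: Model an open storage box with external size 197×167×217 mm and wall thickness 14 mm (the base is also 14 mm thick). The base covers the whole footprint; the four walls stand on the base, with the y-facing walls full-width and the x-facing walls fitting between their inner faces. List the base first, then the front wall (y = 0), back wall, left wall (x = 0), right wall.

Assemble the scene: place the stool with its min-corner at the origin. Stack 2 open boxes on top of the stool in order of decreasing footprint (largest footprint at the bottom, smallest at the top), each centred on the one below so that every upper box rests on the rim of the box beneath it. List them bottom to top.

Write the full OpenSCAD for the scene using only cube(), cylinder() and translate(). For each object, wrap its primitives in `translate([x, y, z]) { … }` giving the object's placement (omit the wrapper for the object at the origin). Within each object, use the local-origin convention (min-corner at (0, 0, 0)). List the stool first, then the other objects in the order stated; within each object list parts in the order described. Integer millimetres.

translate([0, 0, 393]) cube([355, 263, 41]);
translate([13, 13, 0]) cylinder(h = 393, r = 13);
translate([342, 13, 0]) cylinder(h = 393, r = 13);
translate([13, 250, 0]) cylinder(h = 393, r = 13);
translate([342, 250, 0]) cylinder(h = 393, r = 13);
translate([75, 42, 434]) {
  cube([205, 179, 11]);
  translate([0, 0, 11]) cube([205, 11, 262]);
  translate([0, 168, 11]) cube([205, 11, 262]);
  translate([0, 11, 11]) cube([11, 157, 262]);
  translate([194, 11, 11]) cube([11, 157, 262]);
}
translate([79, 48, 707]) {
  cube([197, 167, 14]);
  translate([0, 0, 14]) cube([197, 14, 203]);
  translate([0, 153, 14]) cube([197, 14, 203]);
  translate([0, 14, 14]) cube([14, 139, 203]);
  translate([183, 14, 14]) cube([14, 139, 203]);
}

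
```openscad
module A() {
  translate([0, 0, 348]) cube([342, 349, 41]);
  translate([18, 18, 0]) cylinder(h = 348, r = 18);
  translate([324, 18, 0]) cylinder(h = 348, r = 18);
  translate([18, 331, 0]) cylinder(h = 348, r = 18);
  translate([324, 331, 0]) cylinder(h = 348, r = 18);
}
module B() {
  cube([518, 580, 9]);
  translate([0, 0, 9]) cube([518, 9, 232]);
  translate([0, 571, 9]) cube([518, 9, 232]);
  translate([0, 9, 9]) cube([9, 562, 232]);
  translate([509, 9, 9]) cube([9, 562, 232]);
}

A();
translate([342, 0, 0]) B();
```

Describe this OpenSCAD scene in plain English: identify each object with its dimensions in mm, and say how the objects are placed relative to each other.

A is a simple wooden stool: a rectangular seat 342 mm (x) by 349 mm (y), 41 mm thick, top face at z = 389 mm, on four round legs, each 36 mm in diameter. The legs rest on z = 0, each leg's axis is inset half a diameter from the nearest pair of seat edges (so the leg's bounding box is flush with the corner).

B is an open-topped rectangular box: outside dimensions 518×580×241 mm, with a uniform wall and base thickness of 9 mm. The base is a full 518×580 slab on the floor; four walls sit on top of the base. The front and back walls (the −y and +y sides) span the full width; the two side walls fit between them.

The open box is against the stool's +x side, with their −y faces flush.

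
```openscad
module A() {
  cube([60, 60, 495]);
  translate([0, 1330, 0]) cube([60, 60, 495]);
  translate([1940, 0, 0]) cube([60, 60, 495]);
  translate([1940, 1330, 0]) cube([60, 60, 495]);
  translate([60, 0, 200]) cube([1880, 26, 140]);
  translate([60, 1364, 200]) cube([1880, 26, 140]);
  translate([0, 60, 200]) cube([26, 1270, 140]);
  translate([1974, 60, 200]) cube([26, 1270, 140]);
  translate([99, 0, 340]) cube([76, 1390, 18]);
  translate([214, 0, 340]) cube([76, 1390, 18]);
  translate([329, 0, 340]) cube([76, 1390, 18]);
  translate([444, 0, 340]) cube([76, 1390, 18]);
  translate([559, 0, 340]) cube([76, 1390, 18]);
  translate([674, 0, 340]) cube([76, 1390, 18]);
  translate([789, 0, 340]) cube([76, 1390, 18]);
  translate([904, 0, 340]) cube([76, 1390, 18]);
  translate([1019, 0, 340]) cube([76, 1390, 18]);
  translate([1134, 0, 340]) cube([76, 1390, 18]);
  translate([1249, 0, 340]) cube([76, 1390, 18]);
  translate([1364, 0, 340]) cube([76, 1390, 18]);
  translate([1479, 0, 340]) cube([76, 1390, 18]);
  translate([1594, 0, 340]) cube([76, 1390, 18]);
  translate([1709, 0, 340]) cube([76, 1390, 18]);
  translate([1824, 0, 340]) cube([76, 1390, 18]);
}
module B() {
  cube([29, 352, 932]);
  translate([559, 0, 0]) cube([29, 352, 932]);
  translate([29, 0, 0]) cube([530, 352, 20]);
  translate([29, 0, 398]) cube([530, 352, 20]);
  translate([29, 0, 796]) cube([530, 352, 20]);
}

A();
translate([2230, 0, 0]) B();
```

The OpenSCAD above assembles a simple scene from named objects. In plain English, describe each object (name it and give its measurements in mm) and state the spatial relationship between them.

A is a bed frame 2000 mm long (x) by 1390 mm wide (y). Four 60×60 mm corner posts, 495 mm tall, at the corners of the footprint. Four rails of 26 mm thickness and 140 mm height run between adjacent posts with their undersides at z = 200 mm, their outer faces flush with the outside of the frame (the two x-running rails run between the posts' inner faces; the two y-running rails run between the posts' inner faces). 16 slats, each 76 mm wide (x) and 18 mm thick, lie across the top of the two x-running rails, running the full 1390 mm width of the frame in y; the slats are evenly spaced along x between the inner faces of the end posts with equal gaps (rounded down to the nearest mm) at the −x end and between each pair — any rounding remainder accumulates at the +x end.

B is an open bookshelf. Two side panels, each 29 mm thick, 352 mm deep and 932 mm tall, stand 588 mm apart (outside-to-outside). Between them sit 3 shelves, each 20 mm thick and 352 mm deep, spanning the full gap between the sides. The bottom shelf rests on the floor (its underside at z = 0) and the clear gap between one shelf's top and the next shelf's underside is 378 mm.

The bookshelf is on the floor beside the bed frame on its +x side.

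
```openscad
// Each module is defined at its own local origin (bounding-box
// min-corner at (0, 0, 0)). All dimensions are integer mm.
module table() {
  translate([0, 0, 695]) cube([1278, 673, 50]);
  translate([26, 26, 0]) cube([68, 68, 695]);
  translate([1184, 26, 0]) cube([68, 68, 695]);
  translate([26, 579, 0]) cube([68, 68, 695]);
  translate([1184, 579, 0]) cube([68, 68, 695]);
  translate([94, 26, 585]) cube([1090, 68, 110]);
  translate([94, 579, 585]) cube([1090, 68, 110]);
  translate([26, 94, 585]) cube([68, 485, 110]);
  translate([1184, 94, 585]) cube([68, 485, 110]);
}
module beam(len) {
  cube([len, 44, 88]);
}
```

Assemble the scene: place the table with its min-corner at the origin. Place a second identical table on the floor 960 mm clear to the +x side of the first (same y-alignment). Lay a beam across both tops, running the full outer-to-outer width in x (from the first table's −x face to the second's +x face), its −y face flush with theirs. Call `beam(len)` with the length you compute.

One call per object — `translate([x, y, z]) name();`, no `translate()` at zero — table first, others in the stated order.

table();
translate([2238, 0, 0]) table();
translate([0, 0, 745]) beam(3516);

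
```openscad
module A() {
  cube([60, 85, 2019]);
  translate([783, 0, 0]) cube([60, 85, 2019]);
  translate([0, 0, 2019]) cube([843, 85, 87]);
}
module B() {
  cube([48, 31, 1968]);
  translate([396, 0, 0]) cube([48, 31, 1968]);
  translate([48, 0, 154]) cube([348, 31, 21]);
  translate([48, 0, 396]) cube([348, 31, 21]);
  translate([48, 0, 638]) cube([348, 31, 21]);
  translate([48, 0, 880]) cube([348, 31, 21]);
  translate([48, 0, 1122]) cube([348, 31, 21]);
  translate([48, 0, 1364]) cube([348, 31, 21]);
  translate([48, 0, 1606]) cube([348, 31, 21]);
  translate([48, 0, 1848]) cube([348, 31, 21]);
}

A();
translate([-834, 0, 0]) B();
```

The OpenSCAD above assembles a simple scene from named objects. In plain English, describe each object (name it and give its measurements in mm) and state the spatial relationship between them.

A is a door frame. The clear opening is 723 mm wide and 2019 mm high. Two 60 mm wide jambs, 85 mm deep, stand either side of the opening from the floor to the top of the opening. A 87 mm thick head sits across the top of both jambs, spanning the full outside width of the frame.

B is a wooden ladder with two side rails of 48×31 mm section and 1968 mm height, set 444 mm apart overall. Between them run 8 rectangular rungs (31 mm deep, 21 mm thick), front faces flush with the rails' −y face. The bottom of the first rung is 154 mm above the floor and each subsequent rung is 242 mm higher than the one below.

The ladder is on the floor beside the door frame on its −x side.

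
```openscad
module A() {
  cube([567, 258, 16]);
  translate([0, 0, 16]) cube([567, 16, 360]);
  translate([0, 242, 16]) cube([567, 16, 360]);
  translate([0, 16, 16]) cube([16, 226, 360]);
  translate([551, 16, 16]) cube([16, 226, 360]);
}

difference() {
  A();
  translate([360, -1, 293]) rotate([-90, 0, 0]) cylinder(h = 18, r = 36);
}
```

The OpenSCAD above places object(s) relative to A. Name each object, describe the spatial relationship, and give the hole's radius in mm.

A is an open box. The open box has a circular hole through its front wall. The hole's radius is 36 mm.

The subtracted cylinder has r = 36 mm.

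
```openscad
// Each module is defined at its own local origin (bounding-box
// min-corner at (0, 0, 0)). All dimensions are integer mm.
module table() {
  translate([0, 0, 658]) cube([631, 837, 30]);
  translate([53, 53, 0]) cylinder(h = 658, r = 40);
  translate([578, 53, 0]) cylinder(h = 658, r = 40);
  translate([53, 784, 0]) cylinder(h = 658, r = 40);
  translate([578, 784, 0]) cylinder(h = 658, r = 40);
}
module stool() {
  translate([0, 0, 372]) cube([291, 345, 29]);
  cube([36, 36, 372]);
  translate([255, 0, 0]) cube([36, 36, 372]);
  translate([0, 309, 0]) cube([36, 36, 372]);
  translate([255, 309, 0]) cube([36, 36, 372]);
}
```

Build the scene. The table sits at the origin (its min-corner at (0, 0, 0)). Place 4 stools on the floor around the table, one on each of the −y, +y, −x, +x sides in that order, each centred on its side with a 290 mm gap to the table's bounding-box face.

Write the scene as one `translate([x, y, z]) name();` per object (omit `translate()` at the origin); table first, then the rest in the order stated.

table();
translate([170, -635, 0]) stool();
translate([170, 1127, 0]) stool();
translate([-581, 246, 0]) stool();
translate([921, 246, 0]) stool();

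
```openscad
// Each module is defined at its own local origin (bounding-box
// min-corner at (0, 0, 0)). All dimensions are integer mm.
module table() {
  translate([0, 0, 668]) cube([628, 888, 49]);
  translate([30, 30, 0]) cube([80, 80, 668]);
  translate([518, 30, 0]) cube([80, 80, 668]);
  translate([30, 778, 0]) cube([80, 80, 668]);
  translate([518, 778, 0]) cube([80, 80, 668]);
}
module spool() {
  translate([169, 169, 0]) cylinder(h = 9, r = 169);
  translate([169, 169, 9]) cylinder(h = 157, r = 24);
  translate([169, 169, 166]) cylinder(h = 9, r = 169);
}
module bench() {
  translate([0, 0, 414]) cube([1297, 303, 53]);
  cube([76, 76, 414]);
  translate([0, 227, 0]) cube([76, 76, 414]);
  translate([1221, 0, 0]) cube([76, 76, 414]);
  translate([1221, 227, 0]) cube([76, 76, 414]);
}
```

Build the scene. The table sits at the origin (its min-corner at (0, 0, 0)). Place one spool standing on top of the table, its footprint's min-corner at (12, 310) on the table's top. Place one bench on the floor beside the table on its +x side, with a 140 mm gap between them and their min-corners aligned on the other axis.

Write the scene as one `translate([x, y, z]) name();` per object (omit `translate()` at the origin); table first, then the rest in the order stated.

table();
translate([12, 310, 717]) spool();
translate([768, 0, 0]) bench();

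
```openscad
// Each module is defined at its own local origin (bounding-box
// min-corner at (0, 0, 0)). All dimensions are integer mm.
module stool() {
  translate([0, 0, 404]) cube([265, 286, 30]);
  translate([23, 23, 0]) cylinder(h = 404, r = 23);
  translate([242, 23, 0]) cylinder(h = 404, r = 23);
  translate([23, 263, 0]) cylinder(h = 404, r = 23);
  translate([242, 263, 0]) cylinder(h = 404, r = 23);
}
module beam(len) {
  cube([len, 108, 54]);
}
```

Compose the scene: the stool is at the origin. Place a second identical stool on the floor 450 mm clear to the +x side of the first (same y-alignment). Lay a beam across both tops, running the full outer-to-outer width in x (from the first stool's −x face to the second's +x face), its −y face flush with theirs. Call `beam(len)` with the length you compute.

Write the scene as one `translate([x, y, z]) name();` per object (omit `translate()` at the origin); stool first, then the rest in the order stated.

stool();
translate([715, 0, 0]) stool();
translate([0, 0, 434]) beam(980);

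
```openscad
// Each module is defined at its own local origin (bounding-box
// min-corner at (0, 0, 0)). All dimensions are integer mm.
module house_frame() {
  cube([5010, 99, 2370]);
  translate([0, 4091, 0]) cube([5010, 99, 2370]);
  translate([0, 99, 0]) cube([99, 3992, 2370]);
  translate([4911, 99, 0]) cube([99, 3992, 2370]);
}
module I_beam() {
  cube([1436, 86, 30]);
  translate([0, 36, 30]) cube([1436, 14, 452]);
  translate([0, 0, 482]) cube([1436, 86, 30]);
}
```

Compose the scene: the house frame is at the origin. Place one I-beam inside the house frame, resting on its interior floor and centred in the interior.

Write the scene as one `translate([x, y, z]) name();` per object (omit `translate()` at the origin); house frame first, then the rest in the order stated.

house_frame();
translate([1787, 2052, 0]) I_beam();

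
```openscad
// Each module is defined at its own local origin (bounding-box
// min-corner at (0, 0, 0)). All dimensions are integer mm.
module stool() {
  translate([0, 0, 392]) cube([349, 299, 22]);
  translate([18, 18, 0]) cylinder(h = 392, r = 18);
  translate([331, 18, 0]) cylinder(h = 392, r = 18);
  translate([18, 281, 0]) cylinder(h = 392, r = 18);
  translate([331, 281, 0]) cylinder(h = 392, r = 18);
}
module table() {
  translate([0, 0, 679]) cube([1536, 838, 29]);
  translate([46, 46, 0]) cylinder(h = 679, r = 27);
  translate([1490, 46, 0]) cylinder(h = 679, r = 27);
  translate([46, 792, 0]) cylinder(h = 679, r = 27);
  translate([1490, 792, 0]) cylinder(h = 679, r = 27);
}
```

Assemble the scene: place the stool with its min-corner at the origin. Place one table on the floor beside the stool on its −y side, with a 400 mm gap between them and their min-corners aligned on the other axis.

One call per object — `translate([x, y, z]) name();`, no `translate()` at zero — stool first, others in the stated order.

stool();
translate([0, -1238, 0]) table();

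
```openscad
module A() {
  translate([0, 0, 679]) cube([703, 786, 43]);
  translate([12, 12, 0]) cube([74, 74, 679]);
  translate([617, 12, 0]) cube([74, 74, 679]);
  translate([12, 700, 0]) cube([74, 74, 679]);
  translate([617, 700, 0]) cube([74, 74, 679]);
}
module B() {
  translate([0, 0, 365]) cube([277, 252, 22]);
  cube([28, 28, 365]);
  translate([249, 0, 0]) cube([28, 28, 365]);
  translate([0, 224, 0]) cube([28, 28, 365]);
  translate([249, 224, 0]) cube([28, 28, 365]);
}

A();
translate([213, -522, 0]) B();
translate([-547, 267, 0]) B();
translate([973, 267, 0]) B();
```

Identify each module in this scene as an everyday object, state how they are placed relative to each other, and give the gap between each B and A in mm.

Each stool's nearest face is 270 mm from the table's bounding box.

A is a table. B is a stool. Three stools sit around the table at the −y, −x, +x sides. The gap between each stool and the table is 270 mm.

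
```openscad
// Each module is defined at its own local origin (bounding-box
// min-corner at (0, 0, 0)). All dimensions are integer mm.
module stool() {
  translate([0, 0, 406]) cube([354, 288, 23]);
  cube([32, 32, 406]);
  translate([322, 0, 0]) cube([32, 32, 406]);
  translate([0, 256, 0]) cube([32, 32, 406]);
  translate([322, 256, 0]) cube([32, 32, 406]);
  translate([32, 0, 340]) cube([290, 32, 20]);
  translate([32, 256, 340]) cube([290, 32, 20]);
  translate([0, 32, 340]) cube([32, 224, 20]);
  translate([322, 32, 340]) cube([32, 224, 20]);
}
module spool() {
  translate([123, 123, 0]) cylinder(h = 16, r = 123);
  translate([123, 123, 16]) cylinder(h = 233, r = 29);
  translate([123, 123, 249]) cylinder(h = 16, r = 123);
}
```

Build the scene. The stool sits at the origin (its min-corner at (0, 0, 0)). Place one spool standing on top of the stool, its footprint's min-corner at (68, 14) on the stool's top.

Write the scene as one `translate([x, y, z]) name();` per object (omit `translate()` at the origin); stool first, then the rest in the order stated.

stool();
translate([68, 14, 429]) spool();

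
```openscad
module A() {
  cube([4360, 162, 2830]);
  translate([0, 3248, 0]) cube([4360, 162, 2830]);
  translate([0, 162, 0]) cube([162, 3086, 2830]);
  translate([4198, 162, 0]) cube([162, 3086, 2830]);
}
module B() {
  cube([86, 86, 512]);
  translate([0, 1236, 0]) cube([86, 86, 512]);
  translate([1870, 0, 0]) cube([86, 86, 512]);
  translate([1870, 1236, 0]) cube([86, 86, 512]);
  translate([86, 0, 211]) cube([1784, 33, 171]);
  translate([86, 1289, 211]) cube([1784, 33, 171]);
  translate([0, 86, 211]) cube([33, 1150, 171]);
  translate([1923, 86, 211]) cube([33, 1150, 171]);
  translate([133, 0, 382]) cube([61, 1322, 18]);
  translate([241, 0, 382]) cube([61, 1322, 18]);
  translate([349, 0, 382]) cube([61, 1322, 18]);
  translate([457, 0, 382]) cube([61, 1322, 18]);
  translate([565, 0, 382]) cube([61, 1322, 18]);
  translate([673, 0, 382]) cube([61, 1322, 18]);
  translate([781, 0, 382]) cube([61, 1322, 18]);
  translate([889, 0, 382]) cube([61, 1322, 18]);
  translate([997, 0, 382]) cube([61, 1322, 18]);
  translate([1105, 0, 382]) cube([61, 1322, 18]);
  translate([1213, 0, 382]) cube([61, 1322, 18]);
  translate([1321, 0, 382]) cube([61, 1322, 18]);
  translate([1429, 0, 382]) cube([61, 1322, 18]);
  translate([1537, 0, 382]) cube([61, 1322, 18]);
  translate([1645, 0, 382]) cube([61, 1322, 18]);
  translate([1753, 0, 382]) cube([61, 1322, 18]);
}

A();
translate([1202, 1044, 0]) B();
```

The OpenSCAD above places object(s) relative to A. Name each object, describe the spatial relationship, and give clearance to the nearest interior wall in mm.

A is a house frame. B is a bed frame. The bed frame sits inside the house frame, centred. The clearance to the nearest interior wall is 882 mm.

Clearances: x = 1040, y = 882; minimum 882 mm.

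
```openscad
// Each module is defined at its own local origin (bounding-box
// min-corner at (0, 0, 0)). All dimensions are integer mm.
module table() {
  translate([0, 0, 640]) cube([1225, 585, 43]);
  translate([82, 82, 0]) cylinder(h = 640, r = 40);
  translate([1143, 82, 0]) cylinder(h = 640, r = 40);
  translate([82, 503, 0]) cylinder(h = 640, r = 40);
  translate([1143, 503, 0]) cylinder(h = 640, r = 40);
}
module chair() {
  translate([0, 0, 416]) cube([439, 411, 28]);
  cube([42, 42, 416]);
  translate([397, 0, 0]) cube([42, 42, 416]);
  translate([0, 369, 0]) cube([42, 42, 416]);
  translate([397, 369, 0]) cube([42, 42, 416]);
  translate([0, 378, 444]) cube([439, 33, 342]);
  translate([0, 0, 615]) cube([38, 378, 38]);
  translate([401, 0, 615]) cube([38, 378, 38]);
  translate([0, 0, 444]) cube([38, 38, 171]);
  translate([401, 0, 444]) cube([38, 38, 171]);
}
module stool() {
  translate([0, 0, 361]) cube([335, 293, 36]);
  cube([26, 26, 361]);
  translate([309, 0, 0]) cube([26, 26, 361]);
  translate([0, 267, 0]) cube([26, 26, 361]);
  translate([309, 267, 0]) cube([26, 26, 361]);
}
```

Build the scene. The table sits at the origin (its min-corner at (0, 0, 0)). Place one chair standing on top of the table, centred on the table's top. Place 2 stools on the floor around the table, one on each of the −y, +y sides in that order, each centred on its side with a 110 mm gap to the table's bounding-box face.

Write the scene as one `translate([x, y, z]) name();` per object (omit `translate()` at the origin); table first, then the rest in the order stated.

table();
translate([393, 87, 683]) chair();
translate([445, -403, 0]) stool();
translate([445, 695, 0]) stool();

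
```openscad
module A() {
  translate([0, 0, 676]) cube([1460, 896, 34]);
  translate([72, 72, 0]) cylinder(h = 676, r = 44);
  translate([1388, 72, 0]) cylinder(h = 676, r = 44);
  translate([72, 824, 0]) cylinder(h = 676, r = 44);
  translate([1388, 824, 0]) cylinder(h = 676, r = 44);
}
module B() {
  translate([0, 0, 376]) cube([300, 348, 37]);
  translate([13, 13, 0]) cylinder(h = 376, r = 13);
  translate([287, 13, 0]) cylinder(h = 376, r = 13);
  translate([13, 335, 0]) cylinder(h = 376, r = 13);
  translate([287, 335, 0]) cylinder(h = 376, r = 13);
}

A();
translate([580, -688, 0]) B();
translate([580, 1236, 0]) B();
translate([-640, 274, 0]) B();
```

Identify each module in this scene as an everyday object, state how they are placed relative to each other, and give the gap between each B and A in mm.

Each stool's nearest face is 340 mm from the table's bounding box.

A is a table. B is a stool. Three stools sit around the table at the −y, +y, −x sides. The gap between each stool and the table is 340 mm.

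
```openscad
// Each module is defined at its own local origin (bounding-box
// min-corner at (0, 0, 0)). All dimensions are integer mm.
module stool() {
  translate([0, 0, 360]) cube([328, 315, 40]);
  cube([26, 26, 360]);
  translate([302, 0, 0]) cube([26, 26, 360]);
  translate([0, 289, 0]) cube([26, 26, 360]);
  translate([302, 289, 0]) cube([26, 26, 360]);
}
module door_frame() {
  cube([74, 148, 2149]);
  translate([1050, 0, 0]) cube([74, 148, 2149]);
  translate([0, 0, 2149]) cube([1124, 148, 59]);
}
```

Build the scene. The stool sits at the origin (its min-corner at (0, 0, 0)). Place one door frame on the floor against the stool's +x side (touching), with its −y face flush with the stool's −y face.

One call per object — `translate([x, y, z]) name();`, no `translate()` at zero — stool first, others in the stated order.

stool();
translate([328, 0, 0]) door_frame();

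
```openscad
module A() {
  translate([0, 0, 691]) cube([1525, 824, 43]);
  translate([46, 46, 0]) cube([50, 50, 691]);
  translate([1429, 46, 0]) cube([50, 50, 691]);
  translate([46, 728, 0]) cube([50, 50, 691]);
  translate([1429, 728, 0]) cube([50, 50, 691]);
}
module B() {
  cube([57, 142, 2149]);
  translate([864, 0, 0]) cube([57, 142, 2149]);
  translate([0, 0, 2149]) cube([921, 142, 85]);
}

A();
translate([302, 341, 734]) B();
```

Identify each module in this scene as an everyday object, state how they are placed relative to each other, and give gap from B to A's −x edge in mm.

A is a table. B is a door frame. The door frame is on top of the table, centred. The gap from the door frame to the table's −x edge is 302 mm.

The door frame's min-x is at 302; the table's min-x is 0; gap = 302 mm.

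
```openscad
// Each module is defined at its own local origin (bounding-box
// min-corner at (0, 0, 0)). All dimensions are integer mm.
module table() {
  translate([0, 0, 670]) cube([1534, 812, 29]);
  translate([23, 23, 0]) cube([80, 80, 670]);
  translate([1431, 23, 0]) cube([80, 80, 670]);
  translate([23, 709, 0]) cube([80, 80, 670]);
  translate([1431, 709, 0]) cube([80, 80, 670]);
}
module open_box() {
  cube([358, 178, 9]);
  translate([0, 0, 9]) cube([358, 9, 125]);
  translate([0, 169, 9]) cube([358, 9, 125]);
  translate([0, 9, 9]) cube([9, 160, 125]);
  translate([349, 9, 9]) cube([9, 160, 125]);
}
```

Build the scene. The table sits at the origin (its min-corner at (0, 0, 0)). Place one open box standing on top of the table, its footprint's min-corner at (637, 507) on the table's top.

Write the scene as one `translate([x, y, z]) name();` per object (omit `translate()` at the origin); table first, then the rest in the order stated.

table();
translate([637, 507, 699]) open_box();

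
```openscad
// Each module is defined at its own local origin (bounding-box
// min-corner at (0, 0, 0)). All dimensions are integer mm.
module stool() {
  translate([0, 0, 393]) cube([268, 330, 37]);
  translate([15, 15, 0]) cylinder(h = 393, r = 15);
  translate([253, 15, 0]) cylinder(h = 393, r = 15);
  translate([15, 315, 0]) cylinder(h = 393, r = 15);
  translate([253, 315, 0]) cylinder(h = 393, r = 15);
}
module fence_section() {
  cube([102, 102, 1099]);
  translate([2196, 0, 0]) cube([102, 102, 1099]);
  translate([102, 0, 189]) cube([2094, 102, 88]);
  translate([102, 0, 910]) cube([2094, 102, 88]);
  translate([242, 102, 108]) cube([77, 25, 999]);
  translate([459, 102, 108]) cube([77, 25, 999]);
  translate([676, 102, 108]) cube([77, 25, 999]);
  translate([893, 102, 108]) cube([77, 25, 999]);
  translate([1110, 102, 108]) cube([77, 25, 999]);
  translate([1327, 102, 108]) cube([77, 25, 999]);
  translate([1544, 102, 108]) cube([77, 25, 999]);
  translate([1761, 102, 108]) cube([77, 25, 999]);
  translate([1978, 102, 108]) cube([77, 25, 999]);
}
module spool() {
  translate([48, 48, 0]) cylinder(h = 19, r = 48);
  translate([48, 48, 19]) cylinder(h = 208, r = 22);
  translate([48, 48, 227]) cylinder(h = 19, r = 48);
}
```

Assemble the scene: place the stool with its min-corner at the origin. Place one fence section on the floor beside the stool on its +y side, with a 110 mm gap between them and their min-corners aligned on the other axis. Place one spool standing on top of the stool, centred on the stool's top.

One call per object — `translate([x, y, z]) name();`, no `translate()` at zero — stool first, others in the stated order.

stool();
translate([0, 440, 0]) fence_section();
translate([86, 117, 430]) spool();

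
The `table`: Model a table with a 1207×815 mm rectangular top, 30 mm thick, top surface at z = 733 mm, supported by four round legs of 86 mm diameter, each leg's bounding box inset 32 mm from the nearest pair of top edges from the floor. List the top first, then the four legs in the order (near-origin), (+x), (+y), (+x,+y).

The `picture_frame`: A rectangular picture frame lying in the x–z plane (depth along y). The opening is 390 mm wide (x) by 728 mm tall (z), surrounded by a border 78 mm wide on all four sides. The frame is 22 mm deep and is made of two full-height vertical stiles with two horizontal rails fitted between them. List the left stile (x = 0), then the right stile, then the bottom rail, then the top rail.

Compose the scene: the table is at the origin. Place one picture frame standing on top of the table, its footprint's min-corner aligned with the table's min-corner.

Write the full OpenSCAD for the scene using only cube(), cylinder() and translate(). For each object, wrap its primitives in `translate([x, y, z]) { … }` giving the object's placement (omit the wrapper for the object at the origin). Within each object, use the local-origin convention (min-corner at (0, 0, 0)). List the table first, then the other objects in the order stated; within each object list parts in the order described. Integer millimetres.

translate([0, 0, 703]) cube([1207, 815, 30]);
translate([75, 75, 0]) cylinder(h = 703, r = 43);
translate([1132, 75, 0]) cylinder(h = 703, r = 43);
translate([75, 740, 0]) cylinder(h = 703, r = 43);
translate([1132, 740, 0]) cylinder(h = 703, r = 43);
translate([0, 0, 733]) {
  cube([78, 22, 884]);
  translate([468, 0, 0]) cube([78, 22, 884]);
  translate([78, 0, 0]) cube([390, 22, 78]);
  translate([78, 0, 806]) cube([390, 22, 78]);
}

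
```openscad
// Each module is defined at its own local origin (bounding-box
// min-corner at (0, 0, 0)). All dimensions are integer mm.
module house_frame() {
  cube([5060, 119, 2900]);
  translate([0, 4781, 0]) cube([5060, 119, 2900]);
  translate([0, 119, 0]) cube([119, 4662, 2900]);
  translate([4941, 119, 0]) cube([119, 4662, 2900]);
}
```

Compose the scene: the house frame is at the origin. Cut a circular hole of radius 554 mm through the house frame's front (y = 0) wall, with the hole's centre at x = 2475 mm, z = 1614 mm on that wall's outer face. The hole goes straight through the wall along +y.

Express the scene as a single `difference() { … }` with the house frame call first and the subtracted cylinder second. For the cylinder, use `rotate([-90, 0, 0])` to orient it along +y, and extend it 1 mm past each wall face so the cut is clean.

difference() {
  house_frame();
  translate([2475, -1, 1614]) rotate([-90, 0, 0]) cylinder(h = 121, r = 554);
}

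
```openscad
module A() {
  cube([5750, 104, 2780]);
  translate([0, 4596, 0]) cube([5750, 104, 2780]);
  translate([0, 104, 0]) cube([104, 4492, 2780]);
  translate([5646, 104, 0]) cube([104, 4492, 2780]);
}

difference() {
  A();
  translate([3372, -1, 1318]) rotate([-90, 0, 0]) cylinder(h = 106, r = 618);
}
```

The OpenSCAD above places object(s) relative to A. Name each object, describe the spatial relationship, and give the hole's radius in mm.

A is a house frame. The house frame has a circular hole through its front wall. The hole's radius is 618 mm.

The subtracted cylinder has r = 618 mm.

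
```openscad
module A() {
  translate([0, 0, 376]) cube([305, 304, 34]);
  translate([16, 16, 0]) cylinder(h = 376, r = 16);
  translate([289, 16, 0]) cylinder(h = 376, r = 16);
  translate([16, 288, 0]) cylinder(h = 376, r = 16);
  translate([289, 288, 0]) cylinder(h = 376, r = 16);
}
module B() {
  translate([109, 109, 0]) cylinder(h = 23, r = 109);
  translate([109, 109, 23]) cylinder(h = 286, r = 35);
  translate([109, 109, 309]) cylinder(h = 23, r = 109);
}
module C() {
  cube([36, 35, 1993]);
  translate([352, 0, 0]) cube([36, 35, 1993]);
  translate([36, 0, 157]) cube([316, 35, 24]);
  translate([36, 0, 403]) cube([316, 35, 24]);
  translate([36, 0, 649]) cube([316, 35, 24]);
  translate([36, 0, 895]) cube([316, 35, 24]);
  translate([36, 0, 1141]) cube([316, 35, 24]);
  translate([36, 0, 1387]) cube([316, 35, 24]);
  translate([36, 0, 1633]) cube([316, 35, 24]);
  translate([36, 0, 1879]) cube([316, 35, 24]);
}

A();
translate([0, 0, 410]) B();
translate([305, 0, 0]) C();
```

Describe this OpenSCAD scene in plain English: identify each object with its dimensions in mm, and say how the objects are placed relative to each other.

A is a four-legged stool. The seat is 305×304 mm, 34 mm thick, top at z = 410 mm. It stands on four round legs, each 32 mm in diameter, from z = 0 to the seat underside, each leg's axis is inset half a diameter from the nearest pair of seat edges (so the leg's bounding box is flush with the corner).

B is a spool: two coaxial disc flanges of radius 109 mm and thickness 23 mm, joined by a core cylinder of radius 35 mm and height 286 mm. The lower flange rests on z = 0 and the three cylinders share a vertical axis.

C is a straight ladder. Two 36×35 mm vertical rails, 1993 mm tall, stand 388 mm apart (outside-to-outside) with their front faces coplanar on the −y side. 8 rungs, each 35 mm deep and 24 mm tall, span between the inner faces of the rails, front faces flush with the rails. The lowest rung's underside is at z = 157 mm and rungs are spaced 246 mm apart (underside to underside).

The spool is on top of the stool. The ladder is against the stool's +x side, with their −y faces flush.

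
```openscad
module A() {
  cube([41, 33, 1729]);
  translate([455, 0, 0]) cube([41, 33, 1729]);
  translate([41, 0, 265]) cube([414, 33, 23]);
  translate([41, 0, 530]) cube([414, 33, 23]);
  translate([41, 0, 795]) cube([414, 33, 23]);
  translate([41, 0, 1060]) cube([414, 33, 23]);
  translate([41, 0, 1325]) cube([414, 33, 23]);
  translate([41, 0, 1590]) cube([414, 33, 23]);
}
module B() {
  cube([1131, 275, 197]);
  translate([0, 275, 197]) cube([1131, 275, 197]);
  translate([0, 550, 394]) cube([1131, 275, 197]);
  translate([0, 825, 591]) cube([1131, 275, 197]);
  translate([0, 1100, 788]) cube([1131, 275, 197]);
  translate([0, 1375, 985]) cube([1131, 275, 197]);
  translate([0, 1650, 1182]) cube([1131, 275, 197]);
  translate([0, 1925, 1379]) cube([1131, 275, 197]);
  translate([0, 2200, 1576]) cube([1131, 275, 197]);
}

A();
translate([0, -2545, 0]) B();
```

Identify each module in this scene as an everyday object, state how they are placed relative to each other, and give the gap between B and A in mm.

The staircase's nearest face is 70 mm from the ladder's −y face.

A is a ladder. B is a staircase. The staircase is on the floor beside the ladder on its −y side. The gap between the staircase and the ladder is 70 mm.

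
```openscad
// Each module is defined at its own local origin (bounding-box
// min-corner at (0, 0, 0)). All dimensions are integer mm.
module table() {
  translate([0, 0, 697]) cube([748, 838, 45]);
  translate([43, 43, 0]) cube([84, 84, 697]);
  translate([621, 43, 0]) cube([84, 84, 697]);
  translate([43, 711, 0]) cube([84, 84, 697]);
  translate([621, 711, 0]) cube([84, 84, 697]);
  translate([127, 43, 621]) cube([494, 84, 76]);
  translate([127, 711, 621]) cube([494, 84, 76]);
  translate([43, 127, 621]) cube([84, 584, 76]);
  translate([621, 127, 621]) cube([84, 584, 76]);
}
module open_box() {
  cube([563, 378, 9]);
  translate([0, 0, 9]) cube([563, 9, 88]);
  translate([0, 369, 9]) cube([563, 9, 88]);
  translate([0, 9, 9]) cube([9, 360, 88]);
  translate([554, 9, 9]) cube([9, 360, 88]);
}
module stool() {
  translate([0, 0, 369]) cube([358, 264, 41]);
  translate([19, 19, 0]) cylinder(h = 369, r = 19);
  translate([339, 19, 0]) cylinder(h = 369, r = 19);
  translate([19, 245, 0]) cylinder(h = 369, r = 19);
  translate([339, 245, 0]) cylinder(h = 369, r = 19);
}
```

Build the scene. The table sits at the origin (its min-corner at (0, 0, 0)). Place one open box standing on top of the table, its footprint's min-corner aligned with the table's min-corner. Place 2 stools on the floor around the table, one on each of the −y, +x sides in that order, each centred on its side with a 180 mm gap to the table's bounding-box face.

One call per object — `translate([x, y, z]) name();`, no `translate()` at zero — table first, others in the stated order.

table();
translate([0, 0, 742]) open_box();
translate([195, -444, 0]) stool();
translate([928, 287, 0]) stool();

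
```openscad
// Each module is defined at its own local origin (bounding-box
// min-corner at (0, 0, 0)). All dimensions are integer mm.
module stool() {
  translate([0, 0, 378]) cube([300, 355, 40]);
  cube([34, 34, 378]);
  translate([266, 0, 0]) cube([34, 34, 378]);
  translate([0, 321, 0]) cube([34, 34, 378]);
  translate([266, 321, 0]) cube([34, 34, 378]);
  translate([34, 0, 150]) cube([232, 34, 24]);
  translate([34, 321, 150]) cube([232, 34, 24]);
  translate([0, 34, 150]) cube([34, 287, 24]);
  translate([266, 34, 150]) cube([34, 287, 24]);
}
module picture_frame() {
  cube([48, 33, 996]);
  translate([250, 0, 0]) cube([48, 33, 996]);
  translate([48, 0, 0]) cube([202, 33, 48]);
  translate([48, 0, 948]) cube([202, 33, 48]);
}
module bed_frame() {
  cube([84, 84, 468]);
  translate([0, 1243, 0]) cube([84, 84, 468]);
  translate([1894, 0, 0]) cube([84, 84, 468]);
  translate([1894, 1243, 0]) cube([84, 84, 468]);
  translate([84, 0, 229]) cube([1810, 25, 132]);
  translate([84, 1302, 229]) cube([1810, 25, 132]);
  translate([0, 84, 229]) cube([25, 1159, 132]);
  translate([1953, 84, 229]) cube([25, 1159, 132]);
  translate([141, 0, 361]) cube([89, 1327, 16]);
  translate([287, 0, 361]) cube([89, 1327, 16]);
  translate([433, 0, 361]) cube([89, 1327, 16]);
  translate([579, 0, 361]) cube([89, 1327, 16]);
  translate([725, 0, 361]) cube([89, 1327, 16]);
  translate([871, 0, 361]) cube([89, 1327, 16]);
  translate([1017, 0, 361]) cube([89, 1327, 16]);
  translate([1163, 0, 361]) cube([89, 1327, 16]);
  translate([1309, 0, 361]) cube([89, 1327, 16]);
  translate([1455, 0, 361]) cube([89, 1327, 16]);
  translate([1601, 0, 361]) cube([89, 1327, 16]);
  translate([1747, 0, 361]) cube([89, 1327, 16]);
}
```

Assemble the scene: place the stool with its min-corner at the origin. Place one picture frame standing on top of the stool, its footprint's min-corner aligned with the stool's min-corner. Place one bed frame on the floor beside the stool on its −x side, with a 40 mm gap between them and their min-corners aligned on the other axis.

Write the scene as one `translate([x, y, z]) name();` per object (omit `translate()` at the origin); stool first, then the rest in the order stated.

stool();
translate([0, 0, 418]) picture_frame();
translate([-2018, 0, 0]) bed_frame();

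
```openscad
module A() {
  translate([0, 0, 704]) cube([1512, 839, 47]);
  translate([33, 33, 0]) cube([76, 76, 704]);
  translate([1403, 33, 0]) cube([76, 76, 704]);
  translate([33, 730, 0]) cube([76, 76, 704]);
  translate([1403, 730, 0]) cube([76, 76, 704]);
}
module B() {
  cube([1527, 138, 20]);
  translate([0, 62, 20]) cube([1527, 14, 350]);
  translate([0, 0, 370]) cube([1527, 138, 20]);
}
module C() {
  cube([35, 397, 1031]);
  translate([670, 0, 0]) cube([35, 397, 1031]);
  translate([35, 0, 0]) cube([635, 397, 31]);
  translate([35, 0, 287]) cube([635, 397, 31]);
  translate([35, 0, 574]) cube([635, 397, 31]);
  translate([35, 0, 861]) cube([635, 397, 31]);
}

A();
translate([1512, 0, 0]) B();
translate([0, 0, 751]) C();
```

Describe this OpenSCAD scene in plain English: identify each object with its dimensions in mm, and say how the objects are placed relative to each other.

A is a table: top 1512 mm (x) × 839 mm (y), 47 mm thick, upper face at z = 751 mm, on four 76×76 mm square legs, each inset 33 mm from the nearest pair of top edges, running from z = 0 to the bottom of the top.

B is an I-beam lying along x, 1527 mm long. Overall section height 390 mm. Two flanges 138 mm wide (y) and 20 mm thick, one on the floor and one at the top; a web 14 mm thick runs between them, centred on the flange width.

C is a bookshelf 705 mm wide overall, 397 mm deep and 1031 mm tall. The two sides are 35 mm thick vertical panels. 4 horizontal shelves of 31 mm thickness span between the inner faces of the sides; the lowest shelf sits on the floor and shelves are stacked with a clear vertical gap of 256 mm between each pair.

The I-beam is against the table's +x side, with their −y faces flush. The bookshelf is on top of the table.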